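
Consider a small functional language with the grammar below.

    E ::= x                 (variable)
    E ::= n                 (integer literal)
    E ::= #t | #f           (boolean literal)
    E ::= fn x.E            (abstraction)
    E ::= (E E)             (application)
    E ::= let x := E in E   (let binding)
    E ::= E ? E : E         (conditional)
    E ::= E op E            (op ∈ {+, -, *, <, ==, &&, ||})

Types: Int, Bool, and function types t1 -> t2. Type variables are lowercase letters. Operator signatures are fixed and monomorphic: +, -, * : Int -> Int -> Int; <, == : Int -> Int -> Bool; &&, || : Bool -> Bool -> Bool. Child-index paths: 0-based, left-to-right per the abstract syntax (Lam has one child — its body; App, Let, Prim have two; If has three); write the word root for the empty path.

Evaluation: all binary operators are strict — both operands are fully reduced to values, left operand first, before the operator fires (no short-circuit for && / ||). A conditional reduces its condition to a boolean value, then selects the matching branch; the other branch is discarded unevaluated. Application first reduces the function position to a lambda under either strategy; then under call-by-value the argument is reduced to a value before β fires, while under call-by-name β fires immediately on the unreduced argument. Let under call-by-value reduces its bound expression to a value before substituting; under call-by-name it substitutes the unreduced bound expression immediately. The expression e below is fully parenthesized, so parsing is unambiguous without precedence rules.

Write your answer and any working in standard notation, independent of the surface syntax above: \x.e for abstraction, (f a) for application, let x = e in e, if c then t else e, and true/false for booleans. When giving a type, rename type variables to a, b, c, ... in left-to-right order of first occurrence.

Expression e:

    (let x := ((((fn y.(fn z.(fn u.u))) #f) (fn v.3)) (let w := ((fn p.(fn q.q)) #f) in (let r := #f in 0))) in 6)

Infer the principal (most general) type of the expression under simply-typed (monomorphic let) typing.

Answer: Int

Working:
u : c
\u._ : c -> c
\z._ : b -> c -> c
\y._ : a -> b -> c -> c
  unify a -> b -> c -> c ~ Bool -> d
  unify a ~ Bool
  unify b -> c -> c ~ d
_ _ : b -> c -> c
\v._ : e -> Int
  unify b -> c -> c ~ (e -> Int) -> f
  unify b ~ e -> Int
  unify c -> c ~ f
_ _ : c -> c
q : h
\q._ : h -> h
\p._ : g -> h -> h
  unify g -> h -> h ~ Bool -> i
  unify g ~ Bool
  unify h -> h ~ i
_ _ : h -> h
let w : h -> h
let r : Bool
  unify c -> c ~ Int -> j
  unify c ~ Int
  unify Int ~ j
_ _ : Int
let x : Int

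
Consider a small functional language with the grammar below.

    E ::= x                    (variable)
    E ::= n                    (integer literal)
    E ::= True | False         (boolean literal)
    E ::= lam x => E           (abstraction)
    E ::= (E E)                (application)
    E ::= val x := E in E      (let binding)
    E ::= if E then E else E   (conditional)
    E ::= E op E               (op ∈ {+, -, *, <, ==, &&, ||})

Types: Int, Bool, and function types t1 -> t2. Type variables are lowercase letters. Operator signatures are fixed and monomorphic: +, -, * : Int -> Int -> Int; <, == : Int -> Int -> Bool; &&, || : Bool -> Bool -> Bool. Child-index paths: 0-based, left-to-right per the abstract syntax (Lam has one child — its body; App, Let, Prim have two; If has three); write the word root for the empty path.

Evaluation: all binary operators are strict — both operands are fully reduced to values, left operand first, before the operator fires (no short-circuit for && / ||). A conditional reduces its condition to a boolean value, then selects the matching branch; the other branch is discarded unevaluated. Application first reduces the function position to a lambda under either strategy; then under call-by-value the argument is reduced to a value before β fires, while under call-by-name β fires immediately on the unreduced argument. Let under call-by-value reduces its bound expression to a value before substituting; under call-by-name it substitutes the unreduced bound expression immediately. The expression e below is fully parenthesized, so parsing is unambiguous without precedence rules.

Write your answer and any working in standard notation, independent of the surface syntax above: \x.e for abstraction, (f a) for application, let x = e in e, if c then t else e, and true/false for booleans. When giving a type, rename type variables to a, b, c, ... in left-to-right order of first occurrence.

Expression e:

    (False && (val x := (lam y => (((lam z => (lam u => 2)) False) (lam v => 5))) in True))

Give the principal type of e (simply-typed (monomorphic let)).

Trace:
  unify Bool ~ Bool
\u._ : c -> Int
\z._ : b -> c -> Int
  unify b -> c -> Int ~ Bool -> d
  unify b ~ Bool
  unify c -> Int ~ d
_ _ : c -> Int
\v._ : e -> Int
  unify c -> Int ~ (e -> Int) -> f
  unify c ~ e -> Int
  unify Int ~ f
_ _ : Int
\y._ : a -> Int
let x : a -> Int
  unify Bool ~ Bool

Answer: Bool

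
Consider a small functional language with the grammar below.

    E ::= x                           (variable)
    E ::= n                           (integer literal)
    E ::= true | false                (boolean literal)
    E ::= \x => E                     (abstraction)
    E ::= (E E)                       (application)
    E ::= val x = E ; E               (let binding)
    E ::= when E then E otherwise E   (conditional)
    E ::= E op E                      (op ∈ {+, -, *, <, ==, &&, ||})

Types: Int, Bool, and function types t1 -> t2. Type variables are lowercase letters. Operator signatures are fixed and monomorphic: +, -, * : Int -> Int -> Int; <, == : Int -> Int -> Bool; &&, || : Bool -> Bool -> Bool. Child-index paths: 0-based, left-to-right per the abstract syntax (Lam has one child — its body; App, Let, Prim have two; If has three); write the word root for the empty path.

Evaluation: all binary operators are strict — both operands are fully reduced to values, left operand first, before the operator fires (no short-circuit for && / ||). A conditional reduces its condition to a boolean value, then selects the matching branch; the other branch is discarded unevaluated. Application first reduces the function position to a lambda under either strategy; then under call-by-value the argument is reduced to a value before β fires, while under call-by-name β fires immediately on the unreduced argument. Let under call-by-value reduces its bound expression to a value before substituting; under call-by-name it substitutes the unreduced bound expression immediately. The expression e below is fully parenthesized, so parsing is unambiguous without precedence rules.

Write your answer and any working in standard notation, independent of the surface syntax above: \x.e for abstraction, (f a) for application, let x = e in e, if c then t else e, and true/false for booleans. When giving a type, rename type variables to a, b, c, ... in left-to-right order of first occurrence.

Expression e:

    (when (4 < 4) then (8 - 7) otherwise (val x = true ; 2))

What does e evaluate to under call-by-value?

Working:
step 0: (if (4 < 4) then (8 - 7) else (let x = true in 2))
step 1: [delta@0] (if false then (8 - 7) else (let x = true in 2))
step 2: [if@root] (let x = true in 2)
step 3: [let@root] 2

Answer: 2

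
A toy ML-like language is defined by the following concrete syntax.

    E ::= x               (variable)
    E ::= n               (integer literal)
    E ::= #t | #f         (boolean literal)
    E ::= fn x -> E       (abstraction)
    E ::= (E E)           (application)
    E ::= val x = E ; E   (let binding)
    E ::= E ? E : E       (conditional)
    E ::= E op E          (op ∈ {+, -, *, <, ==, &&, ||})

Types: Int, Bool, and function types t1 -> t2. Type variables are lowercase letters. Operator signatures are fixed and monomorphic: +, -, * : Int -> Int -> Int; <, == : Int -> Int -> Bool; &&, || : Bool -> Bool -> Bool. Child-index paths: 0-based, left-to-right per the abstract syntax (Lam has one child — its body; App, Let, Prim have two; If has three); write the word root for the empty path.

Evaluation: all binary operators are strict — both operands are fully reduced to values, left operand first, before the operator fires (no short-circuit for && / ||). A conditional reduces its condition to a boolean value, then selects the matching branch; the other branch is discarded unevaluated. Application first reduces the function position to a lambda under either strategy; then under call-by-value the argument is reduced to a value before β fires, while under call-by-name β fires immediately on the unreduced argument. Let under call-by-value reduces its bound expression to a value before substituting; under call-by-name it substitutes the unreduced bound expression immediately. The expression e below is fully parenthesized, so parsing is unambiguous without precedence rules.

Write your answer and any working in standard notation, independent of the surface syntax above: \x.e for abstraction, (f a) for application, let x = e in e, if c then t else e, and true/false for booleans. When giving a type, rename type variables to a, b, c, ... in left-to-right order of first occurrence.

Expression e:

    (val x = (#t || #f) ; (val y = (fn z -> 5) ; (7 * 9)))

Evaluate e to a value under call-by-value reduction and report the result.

Answer: 63

Working:
step 0: (let x = (true || false) in (let y = (\z.5) in (7 * 9)))
step 1: [delta@0] (let x = true in (let y = (\z.5) in (7 * 9)))
step 2: [let@root] (let y = (\z.5) in (7 * 9))
step 3: [let@root] (7 * 9)
step 4: [delta@root] 63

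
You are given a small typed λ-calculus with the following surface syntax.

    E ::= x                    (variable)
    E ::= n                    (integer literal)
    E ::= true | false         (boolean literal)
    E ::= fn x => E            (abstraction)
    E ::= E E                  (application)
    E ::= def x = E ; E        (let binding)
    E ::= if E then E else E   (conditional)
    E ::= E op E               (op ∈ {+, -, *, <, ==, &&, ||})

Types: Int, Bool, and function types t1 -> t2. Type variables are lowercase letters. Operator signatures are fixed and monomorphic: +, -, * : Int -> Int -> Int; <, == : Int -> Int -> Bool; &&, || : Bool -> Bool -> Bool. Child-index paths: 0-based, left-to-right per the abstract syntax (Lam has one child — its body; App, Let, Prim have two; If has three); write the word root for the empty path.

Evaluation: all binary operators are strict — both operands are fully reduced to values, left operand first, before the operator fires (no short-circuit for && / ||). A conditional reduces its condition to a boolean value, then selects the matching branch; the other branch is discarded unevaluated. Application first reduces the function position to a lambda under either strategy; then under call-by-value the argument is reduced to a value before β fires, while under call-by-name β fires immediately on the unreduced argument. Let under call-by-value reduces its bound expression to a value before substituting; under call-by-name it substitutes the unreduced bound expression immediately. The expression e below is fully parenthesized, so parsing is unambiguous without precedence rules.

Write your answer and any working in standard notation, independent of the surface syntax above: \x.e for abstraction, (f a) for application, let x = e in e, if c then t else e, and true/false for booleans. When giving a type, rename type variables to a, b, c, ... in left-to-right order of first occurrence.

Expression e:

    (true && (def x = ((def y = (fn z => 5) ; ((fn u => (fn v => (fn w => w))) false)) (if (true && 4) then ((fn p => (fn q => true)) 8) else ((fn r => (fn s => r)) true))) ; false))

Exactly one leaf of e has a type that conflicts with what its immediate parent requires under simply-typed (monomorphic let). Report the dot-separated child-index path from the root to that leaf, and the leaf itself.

Answer: 1.0.1.0.1 : 4

Working:
  unify Bool ~ Bool
\z._ : a -> Int
let y : a -> Int
w : d
\w._ : d -> d
\v._ : c -> d -> d
\u._ : b -> c -> d -> d
  unify b -> c -> d -> d ~ Bool -> e
  unify b ~ Bool
  unify c -> d -> d ~ e
_ _ : c -> d -> d
  unify Bool ~ Bool
  unify Int ~ Bool
  FAIL: mismatch Int ~ Bool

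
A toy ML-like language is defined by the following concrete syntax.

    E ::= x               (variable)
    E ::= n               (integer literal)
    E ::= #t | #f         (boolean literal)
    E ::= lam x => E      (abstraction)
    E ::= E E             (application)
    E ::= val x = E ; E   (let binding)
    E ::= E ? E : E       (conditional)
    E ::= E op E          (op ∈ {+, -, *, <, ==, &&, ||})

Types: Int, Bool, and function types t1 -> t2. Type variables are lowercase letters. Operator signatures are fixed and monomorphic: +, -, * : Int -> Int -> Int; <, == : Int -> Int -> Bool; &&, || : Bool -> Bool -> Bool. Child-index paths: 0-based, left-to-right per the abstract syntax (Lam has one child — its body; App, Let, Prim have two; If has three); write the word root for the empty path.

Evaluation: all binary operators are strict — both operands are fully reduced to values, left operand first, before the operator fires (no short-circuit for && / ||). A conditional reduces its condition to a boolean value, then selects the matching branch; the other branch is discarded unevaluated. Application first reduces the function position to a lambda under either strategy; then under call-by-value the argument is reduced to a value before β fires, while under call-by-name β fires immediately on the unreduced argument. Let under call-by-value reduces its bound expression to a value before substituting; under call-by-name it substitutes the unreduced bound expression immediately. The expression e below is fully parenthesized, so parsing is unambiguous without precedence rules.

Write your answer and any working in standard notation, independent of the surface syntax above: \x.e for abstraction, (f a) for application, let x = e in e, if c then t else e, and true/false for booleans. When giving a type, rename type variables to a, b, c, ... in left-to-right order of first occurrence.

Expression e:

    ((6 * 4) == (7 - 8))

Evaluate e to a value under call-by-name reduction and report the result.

Derivation:
step 0: ((6 * 4) == (7 - 8))
step 1: [delta@0] (24 == (7 - 8))
step 2: [delta@1] (24 == -1)
step 3: [delta@root] false

Answer: false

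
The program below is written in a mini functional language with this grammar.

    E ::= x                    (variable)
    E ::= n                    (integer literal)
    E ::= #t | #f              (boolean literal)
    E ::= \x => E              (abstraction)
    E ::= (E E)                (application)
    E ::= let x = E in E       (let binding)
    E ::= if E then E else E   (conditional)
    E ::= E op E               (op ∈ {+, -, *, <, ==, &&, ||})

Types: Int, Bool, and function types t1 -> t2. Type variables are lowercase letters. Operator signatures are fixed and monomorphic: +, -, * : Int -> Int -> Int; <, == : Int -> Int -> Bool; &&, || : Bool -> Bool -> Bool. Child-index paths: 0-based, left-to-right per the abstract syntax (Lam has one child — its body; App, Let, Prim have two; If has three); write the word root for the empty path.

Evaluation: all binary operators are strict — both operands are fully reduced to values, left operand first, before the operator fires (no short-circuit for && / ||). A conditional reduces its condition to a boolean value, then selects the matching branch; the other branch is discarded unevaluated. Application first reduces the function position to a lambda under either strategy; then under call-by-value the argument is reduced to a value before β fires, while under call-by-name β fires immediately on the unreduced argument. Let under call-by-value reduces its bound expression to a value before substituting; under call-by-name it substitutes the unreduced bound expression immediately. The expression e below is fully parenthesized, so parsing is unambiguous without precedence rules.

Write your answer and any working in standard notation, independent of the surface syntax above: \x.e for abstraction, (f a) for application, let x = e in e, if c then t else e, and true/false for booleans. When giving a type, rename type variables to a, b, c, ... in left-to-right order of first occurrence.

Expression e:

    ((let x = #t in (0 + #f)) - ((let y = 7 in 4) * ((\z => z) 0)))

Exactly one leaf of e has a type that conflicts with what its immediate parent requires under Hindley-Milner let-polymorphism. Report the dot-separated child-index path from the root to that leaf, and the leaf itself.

Answer: 0.1.1 : false

Trace:
let x : Bool
  unify Int ~ Int
  unify Bool ~ Int
  FAIL: mismatch Bool ~ Int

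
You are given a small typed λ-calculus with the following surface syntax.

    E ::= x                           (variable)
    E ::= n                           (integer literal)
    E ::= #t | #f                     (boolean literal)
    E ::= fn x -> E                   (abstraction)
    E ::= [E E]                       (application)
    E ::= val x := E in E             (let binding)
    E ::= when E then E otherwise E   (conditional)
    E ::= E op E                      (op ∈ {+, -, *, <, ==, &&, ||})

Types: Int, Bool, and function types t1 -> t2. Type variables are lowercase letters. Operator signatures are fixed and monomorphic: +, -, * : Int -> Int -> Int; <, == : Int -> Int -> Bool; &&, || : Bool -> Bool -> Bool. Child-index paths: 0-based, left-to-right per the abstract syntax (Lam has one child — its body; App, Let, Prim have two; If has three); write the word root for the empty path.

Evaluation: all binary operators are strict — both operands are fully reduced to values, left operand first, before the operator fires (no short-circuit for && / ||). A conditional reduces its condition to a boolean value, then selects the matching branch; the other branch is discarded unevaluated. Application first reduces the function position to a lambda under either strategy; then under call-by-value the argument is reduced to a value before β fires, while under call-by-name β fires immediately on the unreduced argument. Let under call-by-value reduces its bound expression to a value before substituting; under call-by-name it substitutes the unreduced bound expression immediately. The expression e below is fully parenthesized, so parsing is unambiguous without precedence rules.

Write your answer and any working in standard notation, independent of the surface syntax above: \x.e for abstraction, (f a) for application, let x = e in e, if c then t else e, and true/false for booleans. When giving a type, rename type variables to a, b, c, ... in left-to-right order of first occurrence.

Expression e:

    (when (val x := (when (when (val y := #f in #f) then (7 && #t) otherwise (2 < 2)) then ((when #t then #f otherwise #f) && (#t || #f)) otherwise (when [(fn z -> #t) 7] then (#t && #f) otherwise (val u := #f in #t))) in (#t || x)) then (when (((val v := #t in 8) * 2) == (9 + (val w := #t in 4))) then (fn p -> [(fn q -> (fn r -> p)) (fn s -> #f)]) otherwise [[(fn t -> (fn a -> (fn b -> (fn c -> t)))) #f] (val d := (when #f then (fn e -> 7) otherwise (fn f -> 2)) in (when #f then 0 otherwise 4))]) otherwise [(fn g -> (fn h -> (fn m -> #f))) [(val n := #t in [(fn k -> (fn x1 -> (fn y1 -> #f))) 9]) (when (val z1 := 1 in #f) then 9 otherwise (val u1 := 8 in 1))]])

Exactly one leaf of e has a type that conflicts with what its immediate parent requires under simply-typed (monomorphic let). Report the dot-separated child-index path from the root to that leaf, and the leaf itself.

Derivation:
let y : Bool
  unify Bool ~ Bool
  unify Int ~ Bool
  FAIL: mismatch Int ~ Bool

Answer: 0.0.0.1.0 : 7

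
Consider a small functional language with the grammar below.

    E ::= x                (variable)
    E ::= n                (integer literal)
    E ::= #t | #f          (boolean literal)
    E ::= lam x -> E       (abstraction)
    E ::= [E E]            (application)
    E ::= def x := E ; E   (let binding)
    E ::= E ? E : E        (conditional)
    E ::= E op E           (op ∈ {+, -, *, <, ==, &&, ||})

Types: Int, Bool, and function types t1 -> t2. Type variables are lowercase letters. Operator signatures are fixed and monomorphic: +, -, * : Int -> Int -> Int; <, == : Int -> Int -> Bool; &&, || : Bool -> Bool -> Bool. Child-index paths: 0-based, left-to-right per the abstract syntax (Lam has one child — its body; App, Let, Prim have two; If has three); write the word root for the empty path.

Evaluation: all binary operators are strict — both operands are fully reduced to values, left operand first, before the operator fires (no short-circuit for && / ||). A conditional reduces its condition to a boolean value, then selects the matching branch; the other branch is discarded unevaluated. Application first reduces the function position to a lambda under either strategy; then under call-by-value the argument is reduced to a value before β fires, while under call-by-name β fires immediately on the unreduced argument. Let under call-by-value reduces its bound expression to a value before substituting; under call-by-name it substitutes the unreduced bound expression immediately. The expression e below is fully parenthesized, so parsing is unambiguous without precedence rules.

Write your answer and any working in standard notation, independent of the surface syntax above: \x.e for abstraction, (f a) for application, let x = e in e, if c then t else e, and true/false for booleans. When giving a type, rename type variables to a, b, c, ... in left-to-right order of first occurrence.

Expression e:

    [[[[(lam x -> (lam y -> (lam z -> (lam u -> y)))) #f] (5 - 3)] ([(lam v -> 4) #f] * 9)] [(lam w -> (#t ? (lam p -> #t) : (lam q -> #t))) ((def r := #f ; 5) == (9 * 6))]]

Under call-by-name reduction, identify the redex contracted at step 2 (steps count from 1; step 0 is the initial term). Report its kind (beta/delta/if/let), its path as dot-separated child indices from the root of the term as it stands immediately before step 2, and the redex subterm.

Answer: beta at 0.0 : ((\y.(\z.(\u.y))) (5 - 3))

Working:
step 0: (((((\x.(\y.(\z.(\u.y)))) false) (5 - 3)) (((\v.4) false) * 9)) ((\w.(if true then (\p.true) else (\q.true))) ((let r = false in 5) == (9 * 6))))
step 1: [beta@0.0.0] ((((\y.(\z.(\u.y))) (5 - 3)) (((\v.4) false) * 9)) ((\w.(if true then (\p.true) else (\q.true))) ((let r = false in 5) == (9 * 6))))
step 2: [beta@0.0] (((\z.(\u.(5 - 3))) (((\v.4) false) * 9)) ((\w.(if true then (\p.true) else (\q.true))) ((let r = false in 5) == (9 * 6))))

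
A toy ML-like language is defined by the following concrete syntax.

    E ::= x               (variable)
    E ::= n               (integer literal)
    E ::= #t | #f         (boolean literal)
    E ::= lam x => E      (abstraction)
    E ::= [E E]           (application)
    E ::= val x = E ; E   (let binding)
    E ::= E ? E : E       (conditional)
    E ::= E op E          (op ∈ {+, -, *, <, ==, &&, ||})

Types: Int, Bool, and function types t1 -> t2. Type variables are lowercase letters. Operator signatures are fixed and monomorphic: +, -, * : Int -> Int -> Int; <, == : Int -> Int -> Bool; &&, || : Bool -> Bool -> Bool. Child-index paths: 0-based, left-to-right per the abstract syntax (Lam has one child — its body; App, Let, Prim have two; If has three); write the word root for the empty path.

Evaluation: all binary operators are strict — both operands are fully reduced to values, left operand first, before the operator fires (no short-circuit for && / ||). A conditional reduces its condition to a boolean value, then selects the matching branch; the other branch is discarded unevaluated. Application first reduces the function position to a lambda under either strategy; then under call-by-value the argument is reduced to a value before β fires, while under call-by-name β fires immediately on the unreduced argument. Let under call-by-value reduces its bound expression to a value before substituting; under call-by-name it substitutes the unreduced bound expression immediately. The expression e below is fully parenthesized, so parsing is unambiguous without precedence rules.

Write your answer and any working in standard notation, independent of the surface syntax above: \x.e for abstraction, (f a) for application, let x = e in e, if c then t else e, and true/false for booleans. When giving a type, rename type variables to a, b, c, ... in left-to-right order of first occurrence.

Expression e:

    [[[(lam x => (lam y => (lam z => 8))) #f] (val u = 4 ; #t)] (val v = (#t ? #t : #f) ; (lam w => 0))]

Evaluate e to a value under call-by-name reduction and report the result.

Answer: 8

Derivation:
step 0: ((((\x.(\y.(\z.8))) false) (let u = 4 in true)) (let v = (if true then true else false) in (\w.0)))
step 1: [beta@0.0] (((\y.(\z.8)) (let u = 4 in true)) (let v = (if true then true else false) in (\w.0)))
step 2: [beta@0] ((\z.8) (let v = (if true then true else false) in (\w.0)))
step 3: [beta@root] 8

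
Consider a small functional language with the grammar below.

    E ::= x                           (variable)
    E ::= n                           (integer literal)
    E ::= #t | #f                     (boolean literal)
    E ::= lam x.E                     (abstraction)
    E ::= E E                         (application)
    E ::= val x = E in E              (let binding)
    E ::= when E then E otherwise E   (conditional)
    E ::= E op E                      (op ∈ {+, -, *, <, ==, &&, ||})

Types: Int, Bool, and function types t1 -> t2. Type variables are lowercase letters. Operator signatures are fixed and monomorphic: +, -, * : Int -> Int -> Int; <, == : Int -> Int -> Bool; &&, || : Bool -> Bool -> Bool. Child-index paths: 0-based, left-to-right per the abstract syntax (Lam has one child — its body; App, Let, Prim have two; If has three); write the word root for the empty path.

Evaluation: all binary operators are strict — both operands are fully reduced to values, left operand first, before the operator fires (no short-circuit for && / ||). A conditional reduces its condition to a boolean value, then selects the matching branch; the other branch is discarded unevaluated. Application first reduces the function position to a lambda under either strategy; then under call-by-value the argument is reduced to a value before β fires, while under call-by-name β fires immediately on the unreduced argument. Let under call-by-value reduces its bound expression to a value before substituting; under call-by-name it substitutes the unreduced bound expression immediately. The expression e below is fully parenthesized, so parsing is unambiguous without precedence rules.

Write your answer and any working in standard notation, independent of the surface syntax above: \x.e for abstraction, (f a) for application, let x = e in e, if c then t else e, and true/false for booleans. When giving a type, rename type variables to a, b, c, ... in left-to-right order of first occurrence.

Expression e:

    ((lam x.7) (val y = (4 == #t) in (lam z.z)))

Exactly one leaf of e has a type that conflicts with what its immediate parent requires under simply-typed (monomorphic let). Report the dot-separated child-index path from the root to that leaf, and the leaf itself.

Answer: 1.0.1 : true

Working:
\x._ : a -> Int
  unify Int ~ Int
  unify Bool ~ Int
  FAIL: mismatch Bool ~ Int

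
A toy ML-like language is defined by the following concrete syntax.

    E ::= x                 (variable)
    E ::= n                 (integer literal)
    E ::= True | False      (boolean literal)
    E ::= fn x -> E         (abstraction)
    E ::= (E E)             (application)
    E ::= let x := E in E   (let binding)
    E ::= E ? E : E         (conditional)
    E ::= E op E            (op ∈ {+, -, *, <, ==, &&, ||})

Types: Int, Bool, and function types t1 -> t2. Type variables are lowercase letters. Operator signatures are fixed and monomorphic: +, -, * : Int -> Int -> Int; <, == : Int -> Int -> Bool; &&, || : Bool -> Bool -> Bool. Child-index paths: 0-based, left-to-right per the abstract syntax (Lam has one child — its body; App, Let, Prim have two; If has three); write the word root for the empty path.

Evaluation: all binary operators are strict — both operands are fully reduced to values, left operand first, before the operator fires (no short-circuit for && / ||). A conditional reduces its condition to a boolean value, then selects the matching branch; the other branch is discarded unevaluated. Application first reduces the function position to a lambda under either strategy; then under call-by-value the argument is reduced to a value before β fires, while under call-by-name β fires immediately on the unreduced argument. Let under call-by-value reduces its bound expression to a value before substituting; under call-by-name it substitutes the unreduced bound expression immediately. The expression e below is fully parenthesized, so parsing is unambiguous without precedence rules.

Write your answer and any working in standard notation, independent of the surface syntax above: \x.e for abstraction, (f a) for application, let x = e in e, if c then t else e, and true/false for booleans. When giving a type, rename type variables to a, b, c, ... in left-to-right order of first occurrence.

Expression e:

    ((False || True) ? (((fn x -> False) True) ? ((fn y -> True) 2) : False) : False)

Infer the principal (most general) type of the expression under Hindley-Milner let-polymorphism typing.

Trace:
  unify Bool ~ Bool
  unify Bool ~ Bool
  unify Bool ~ Bool
\x._ : a -> Bool
  unify a -> Bool ~ Bool -> b
  unify a ~ Bool
  unify Bool ~ b
_ _ : Bool
  unify Bool ~ Bool
\y._ : c -> Bool
  unify c -> Bool ~ Int -> d
  unify c ~ Int
  unify Bool ~ d
_ _ : Bool
  unify Bool ~ Bool
  unify Bool ~ Bool

Answer: Bool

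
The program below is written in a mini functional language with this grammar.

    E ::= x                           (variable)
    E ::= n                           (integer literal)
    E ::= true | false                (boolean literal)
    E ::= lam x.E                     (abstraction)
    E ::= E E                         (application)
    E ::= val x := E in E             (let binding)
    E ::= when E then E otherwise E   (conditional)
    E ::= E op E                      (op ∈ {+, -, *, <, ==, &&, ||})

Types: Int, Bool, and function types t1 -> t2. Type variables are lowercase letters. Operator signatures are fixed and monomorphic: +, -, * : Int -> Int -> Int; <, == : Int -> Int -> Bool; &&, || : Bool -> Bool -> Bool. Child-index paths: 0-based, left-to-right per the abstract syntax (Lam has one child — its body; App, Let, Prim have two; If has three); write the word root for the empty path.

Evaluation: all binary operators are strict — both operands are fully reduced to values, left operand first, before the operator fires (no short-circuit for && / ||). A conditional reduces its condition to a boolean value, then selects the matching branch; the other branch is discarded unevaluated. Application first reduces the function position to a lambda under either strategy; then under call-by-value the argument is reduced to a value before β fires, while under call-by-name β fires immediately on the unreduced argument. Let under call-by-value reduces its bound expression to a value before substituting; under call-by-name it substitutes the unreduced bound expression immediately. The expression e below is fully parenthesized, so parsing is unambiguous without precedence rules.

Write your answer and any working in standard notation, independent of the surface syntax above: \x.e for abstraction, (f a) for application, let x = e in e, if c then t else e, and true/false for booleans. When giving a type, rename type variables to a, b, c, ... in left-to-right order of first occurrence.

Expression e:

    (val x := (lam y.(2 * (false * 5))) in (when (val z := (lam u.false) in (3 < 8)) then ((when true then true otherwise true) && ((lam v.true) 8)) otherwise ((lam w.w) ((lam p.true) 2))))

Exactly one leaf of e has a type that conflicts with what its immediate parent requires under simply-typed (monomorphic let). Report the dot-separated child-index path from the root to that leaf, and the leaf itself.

Answer: 0.0.1.0 : false

Working:
  unify Int ~ Int
  unify Bool ~ Int
  FAIL: mismatch Bool ~ Int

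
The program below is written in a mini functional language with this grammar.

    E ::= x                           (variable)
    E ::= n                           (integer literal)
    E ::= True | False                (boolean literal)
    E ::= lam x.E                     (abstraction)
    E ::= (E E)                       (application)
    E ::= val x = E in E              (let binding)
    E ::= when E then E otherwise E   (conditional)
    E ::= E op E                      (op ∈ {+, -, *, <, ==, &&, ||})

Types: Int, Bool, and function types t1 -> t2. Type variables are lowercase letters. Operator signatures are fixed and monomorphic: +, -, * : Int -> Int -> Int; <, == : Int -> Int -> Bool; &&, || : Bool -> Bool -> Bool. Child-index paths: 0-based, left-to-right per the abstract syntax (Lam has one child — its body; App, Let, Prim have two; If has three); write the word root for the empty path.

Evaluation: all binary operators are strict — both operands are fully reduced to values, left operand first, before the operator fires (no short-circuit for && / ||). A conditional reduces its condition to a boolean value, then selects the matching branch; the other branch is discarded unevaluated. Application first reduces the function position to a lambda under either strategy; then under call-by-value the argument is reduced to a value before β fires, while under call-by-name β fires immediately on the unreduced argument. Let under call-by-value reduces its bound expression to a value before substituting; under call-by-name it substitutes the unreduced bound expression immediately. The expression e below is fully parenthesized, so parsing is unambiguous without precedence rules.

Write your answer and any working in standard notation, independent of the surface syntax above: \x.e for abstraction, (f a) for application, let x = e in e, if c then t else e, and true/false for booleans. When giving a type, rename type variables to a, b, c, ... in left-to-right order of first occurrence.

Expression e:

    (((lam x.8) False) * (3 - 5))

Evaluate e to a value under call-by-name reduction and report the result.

Answer: -16

Working:
step 0: (((\x.8) false) * (3 - 5))
step 1: [beta@0] (8 * (3 - 5))
step 2: [delta@1] (8 * -2)
step 3: [delta@root] -16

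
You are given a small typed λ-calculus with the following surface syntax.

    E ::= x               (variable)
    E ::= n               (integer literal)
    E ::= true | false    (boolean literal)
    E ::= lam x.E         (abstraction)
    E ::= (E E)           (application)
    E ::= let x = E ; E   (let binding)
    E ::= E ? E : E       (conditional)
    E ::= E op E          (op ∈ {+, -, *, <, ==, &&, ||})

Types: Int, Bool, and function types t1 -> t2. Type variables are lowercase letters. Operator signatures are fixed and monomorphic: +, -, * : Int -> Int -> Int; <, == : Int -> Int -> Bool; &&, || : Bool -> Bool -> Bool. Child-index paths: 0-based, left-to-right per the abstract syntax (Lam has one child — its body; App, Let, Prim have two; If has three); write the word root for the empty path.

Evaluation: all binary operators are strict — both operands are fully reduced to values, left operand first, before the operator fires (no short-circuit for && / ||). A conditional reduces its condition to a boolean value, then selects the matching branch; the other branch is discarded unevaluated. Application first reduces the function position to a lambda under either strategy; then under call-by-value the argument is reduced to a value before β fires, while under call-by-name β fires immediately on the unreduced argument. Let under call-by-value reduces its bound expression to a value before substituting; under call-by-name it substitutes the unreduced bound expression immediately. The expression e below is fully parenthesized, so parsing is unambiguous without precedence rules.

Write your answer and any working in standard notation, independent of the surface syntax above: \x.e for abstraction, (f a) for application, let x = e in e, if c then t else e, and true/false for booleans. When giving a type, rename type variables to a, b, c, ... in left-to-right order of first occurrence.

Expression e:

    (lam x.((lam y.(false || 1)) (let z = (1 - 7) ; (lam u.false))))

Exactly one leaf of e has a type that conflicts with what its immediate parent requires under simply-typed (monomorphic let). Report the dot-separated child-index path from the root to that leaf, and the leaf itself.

Trace:
  unify Bool ~ Bool
  unify Int ~ Bool
  FAIL: mismatch Int ~ Bool

Answer: 0.0.0.1 : 1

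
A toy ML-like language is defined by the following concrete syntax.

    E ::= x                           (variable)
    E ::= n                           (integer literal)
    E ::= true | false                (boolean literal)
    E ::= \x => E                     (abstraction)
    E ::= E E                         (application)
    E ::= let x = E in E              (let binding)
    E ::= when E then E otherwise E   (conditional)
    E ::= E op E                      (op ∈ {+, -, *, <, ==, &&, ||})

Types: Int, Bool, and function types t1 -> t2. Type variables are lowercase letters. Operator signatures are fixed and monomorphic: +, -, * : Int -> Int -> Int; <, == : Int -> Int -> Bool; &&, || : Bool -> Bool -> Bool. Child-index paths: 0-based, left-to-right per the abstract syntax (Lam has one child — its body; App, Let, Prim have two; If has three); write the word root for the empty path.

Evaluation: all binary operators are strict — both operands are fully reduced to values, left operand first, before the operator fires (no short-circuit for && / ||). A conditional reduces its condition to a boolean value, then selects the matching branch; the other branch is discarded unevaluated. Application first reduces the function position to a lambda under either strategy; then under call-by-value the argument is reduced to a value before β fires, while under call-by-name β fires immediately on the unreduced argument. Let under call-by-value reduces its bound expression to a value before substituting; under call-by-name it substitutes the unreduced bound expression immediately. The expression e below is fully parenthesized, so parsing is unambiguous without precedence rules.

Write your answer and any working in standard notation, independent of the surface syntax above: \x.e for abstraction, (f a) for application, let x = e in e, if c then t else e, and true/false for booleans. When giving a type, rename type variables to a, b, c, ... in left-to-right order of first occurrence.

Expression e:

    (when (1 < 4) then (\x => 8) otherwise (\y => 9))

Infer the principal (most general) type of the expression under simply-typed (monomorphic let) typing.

Answer: a -> Int

Trace:
  unify Int ~ Int
  unify Int ~ Int
  unify Bool ~ Bool
\x._ : a -> Int
\y._ : b -> Int
  unify a -> Int ~ b -> Int
  unify a ~ b
  unify Int ~ Int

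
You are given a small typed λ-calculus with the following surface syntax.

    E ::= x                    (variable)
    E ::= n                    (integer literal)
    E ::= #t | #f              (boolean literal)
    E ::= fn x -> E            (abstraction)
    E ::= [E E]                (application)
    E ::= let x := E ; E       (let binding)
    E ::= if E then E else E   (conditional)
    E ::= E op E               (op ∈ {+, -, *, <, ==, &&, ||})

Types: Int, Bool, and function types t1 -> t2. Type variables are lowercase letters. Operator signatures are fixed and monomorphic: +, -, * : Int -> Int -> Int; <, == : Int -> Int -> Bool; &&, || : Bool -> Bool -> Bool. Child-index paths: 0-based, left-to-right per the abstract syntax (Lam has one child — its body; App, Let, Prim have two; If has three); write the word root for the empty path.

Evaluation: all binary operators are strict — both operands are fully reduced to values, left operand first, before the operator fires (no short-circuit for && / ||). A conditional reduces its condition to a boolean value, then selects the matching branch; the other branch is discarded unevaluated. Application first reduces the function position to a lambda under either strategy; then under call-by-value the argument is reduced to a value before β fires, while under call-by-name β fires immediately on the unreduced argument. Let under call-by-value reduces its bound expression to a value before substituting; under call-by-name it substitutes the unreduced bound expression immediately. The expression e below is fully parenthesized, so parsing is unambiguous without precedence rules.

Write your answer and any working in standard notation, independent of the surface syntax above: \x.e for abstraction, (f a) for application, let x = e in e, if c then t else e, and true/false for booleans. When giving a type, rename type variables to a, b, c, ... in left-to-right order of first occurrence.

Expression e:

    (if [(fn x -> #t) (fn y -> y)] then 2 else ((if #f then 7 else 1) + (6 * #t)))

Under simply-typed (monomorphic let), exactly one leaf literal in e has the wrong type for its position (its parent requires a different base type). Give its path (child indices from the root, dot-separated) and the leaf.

Working:
\x._ : a -> Bool
y : b
\y._ : b -> b
  unify a -> Bool ~ (b -> b) -> c
  unify a ~ b -> b
  unify Bool ~ c
_ _ : Bool
  unify Bool ~ Bool
  unify Bool ~ Bool
  unify Int ~ Int
  unify Int ~ Int
  unify Int ~ Int
  unify Bool ~ Int
  FAIL: mismatch Bool ~ Int

Answer: 2.1.1 : true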